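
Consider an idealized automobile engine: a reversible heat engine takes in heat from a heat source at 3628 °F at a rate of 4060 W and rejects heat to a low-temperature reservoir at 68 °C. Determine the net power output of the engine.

Ẇ ≈ 3450 W

T_H = 3628 °F → (3628 − 32) × 5/9 = 1997.78 °C = 2270.93 K.
T_C = 68 °C → 68 + 273.15 = 341.15 K.
η_rev = 1 − T_C/T_H = 1 − 341.15/2270.93 = 0.8498.
W = η·Q_H = 0.8498 × 4060 = 3450 W.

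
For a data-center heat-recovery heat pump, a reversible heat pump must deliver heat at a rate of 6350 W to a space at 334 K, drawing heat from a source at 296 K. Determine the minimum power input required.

For a reversible heat pump, COP_HP = T_H/(T_H − T_C) = 334.00/38.00 = 8.7895.
W = Q_H/COP_HP = 6350/8.7895 = 722 W.

Ẇ_in ≈ 722 W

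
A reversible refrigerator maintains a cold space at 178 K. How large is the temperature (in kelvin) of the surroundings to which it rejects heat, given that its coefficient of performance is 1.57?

COP_R = T_C/(T_H − T_C) ⇒ T_H = T_C·(1 + 1/COP_R) = 178.00 × (1 + 1/1.57) = 291 K.

T_H ≈ 291 K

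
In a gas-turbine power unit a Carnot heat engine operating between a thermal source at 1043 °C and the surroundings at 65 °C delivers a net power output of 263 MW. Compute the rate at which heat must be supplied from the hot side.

Q̇_H ≈ 354 MW

T_H = 1043 °C → 1043 + 273.15 = 1316.15 K.
T_C = 65 °C → 65 + 273.15 = 338.15 K.
Carnot efficiency: η = 1 − T_C/T_H = 1 − 338.15/1316.15 = 0.7431.
Q_H = W/η = 263/0.7431 = 354 MW.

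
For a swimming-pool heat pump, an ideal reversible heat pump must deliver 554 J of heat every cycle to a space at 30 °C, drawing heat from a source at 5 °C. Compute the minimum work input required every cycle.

T_H = 30 °C → 30 + 273.15 = 303.15 K.
T_C = 5 °C → 5 + 273.15 = 278.15 K.
The Carnot heat-pump COP is COP_HP = T_H/(T_H − T_C) = 303.15/25.00 = 12.1260.
W = Q_H/COP_HP = 554/12.1260 = 45.7 J.

W_in ≈ 45.7 J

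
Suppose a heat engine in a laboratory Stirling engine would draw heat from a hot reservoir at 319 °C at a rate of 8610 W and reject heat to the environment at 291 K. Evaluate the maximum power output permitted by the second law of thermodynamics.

T_H = 319 °C → 319 + 273.15 = 592.15 K.
No engine can exceed the Carnot limit: η_max = 1 − T_C/T_H = 1 − 291.00/592.15 = 0.5086.
W_max = η_max · Q_H = 0.5086 × 8610 = 4380 W.

Ẇ_max ≈ 4380 W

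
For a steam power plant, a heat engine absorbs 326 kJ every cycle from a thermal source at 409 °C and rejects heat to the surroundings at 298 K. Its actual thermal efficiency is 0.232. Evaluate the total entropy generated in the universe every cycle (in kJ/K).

ΔS_univ ≈ 0.362 kJ/K

T_H = 409 °C → 409 + 273.15 = 682.15 K.
W = η·Q_H = 0.232 × 326 = 75.63 kJ, so Q_C = Q_H − W = 250.4 kJ.
Reservoir entropy changes: ΔS_H = −Q_H/T_H = −326/682.15 = -0.4779 kJ/K and ΔS_C = +Q_C/T_C = 250.4/298.00 = 0.8402 kJ/K.
ΔS_univ = −Q_H/T_H + Q_C/T_C = 0.362 kJ/K (> 0, since η = 0.232 < η_Carnot = 0.563).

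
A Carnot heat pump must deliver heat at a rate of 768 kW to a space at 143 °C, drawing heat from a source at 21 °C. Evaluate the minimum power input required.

Ẇ_in ≈ 225 kW

T_H = 143 °C → 143 + 273.15 = 416.15 K.
T_C = 21 °C → 21 + 273.15 = 294.15 K.
For a reversible heat pump, COP_HP = T_H/(T_H − T_C) = 416.15/122.00 = 3.4111.
W = Q_H/COP_HP = 768/3.4111 = 225 kW.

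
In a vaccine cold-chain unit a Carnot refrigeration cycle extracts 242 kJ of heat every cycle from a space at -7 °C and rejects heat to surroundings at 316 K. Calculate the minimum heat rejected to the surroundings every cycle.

T_C = -7 °C → -7 + 273.15 = 266.15 K.
For a reversible cycle Q_H/Q_C = T_H/T_C, so Q_H = Q_C·T_H/T_C = 242 × 316.00/266.15 = 287.3 kJ.

Q_H ≈ 287.3 kJ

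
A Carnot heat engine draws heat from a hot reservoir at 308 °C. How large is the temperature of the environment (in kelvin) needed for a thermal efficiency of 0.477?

T_C ≈ 304 K

T_H = 308 °C → 308 + 273.15 = 581.15 K.
From η = 1 − T_C/T_H, T_C = T_H·(1 − η) = 581.15 × (1 − 0.477) = 304 K.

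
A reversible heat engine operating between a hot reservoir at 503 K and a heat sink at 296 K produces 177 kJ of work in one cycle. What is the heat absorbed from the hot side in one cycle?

Q_H ≈ 430 kJ

Since the cycle is reversible, η = 1 − T_C/T_H = 1 − 296.00/503.00 = 0.4115.
Q_H = W/η = 177/0.4115 = 430 kJ.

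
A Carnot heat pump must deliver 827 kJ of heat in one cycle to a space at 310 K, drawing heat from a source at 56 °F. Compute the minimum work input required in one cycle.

W_in ≈ 62.7 kJ

T_C = 56 °F → (56 − 32) × 5/9 = 13.33 °C = 286.48 K.
COP_HP = T_H/(T_H − T_C) = 310.00/23.52 = 13.1821.
W = Q_H/COP_HP = 827/13.1821 = 62.7 kJ.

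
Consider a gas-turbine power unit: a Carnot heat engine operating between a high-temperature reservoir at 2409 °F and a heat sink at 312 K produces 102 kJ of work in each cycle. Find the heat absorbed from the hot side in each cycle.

Q_H ≈ 127 kJ

T_H = 2409 °F → (2409 − 32) × 5/9 = 1320.56 °C = 1593.71 K.
Carnot efficiency: η = 1 − T_C/T_H = 1 − 312.00/1593.71 = 0.8042.
Q_H = W/η = 102/0.8042 = 127 kJ.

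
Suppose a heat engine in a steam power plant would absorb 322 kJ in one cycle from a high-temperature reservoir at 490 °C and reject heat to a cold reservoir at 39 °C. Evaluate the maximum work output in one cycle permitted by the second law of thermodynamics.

T_H = 490 °C → 490 + 273.15 = 763.15 K.
T_C = 39 °C → 39 + 273.15 = 312.15 K.
By the Carnot theorem, η_max = 1 − T_C/T_H = 1 − 312.15/763.15 = 0.5910.
W_max = η_max · Q_H = 0.5910 × 322 = 190.3 kJ.

W_max ≈ 190.3 kJ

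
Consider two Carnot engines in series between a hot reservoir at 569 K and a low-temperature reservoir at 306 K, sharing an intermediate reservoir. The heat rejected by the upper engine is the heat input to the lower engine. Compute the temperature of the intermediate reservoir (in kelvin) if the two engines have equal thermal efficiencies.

T_m ≈ 417 K

Equal efficiencies require 1 − T_m/T_H = 1 − T_C/T_m, i.e. T_m/T_H = T_C/T_m, so T_m = √(T_H·T_C) = √(569.00 × 306.00) = 417 K.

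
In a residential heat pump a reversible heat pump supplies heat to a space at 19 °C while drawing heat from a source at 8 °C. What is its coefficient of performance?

COP_HP ≈ 26.6

T_H = 19 °C → 19 + 273.15 = 292.15 K.
T_C = 8 °C → 8 + 273.15 = 281.15 K.
Reversible heating COP: COP_HP = T_H/(T_H − T_C) = 292.15/(292.15 − 281.15) = 26.6.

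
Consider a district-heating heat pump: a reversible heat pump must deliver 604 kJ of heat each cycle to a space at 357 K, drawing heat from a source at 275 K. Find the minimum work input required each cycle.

The Carnot heat-pump COP is COP_HP = T_H/(T_H − T_C) = 357.00/82.00 = 4.3537.
W = Q_H/COP_HP = 604/4.3537 = 138.7 kJ.

W_in ≈ 138.7 kJ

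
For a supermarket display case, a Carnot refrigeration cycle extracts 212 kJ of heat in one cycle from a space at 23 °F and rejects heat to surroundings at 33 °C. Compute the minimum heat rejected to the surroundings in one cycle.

Q_H ≈ 242 kJ

T_H = 33 °C → 33 + 273.15 = 306.15 K.
T_C = 23 °F → (23 − 32) × 5/9 = -5.00 °C = 268.15 K.
For a reversible cycle Q_H/Q_C = T_H/T_C, so Q_H = Q_C·T_H/T_C = 212 × 306.15/268.15 = 242 kJ.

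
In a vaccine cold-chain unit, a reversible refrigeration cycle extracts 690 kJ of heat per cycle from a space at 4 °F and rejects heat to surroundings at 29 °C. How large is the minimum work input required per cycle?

T_H = 29 °C → 29 + 273.15 = 302.15 K.
T_C = 4 °F → (4 − 32) × 5/9 = -15.56 °C = 257.59 K.
Carnot COP: COP_R = T_C/(T_H − T_C) = 257.59/44.56 = 5.7814.
W = Q_C/COP_R = 690/5.7814 = 119 kJ.

W_in ≈ 119 kJ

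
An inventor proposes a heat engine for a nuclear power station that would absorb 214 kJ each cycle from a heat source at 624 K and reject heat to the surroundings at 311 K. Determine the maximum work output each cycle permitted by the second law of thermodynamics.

W_max ≈ 107.3 kJ

No engine can exceed the Carnot limit: η_max = 1 − T_C/T_H = 1 − 311.00/624.00 = 0.5016.
W_max = η_max · Q_H = 0.5016 × 214 = 107.3 kJ.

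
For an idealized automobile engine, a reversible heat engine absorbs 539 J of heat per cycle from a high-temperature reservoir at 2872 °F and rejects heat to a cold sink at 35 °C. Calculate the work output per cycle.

W ≈ 449 J

T_H = 2872 °F → (2872 − 32) × 5/9 = 1577.78 °C = 1850.93 K.
T_C = 35 °C → 35 + 273.15 = 308.15 K.
For a reversible engine, η = 1 − T_C/T_H = 1 − 308.15/1850.93 = 0.8335.
W = η·Q_H = 0.8335 × 539 = 449 J.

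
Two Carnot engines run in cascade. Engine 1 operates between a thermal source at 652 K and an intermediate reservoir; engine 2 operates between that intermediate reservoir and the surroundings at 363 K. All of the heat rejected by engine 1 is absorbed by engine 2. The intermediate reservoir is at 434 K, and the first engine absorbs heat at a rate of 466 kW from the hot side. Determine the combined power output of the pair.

Ẇ_total ≈ 206.6 kW

Two reversible stages in series are equivalent to a single Carnot engine between T_H and T_C, so η_total = 1 − T_C/T_H = 1 − 363.00/652.00 = 0.4433.
W_total = η_total · Q_H = 0.4433 × 466 = 206.6 kW.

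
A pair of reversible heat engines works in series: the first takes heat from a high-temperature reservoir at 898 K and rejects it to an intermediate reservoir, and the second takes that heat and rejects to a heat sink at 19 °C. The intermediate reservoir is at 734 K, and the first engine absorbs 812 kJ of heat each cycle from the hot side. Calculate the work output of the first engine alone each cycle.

T_C = 19 °C → 19 + 273.15 = 292.15 K.
First-stage efficiency η₁ = 1 − T_m/T_H = 1 − 734.00/898.00 = 0.1826.
W₁ = η₁·Q_H = 0.1826 × 812 = 148.3 kJ.

W₁ ≈ 148.3 kJ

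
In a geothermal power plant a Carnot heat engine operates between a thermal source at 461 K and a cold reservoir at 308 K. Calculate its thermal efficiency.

Since the cycle is reversible, η = 1 − T_C/T_H = 1 − 308.00/461.00 = 0.332.

η ≈ 0.332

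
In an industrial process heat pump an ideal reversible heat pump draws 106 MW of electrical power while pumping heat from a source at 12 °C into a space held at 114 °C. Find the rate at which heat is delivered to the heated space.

T_H = 114 °C → 114 + 273.15 = 387.15 K.
T_C = 12 °C → 12 + 273.15 = 285.15 K.
For a reversible heat pump, COP_HP = T_H/(T_H − T_C) = 387.15/102.00 = 3.7956.
Q_H = COP_HP · W = 3.7956 × 106 = 402.3 MW.

Q̇_H ≈ 402.3 MW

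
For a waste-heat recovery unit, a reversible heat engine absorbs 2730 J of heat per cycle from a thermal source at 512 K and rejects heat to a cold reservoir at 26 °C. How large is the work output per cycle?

W ≈ 1130 J

T_C = 26 °C → 26 + 273.15 = 299.15 K.
η_rev = 1 − T_C/T_H = 1 − 299.15/512.00 = 0.4157.
W = η·Q_H = 0.4157 × 2730 = 1130 J.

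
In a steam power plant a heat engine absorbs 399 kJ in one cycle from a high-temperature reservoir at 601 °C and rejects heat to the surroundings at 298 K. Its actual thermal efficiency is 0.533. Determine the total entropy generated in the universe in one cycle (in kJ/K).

T_H = 601 °C → 601 + 273.15 = 874.15 K.
W = η·Q_H = 0.533 × 399 = 212.7 kJ, so Q_C = Q_H − W = 186.3 kJ.
Entropy balance on the reservoirs: −Q_H/T_H = -0.4564 kJ/K, +Q_C/T_C = 0.6253 kJ/K.
ΔS_univ = −Q_H/T_H + Q_C/T_C = 0.169 kJ/K (> 0, since η = 0.533 < η_Carnot = 0.659).

ΔS_univ ≈ 0.169 kJ/K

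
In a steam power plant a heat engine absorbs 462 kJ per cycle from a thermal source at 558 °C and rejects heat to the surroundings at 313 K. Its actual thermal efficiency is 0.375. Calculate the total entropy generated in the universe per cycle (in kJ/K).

ΔS_univ ≈ 0.367 kJ/K

T_H = 558 °C → 558 + 273.15 = 831.15 K.
W = η·Q_H = 0.375 × 462 = 173.2 kJ, so Q_C = Q_H − W = 288.8 kJ.
Entropy balance on the reservoirs: −Q_H/T_H = -0.5559 kJ/K, +Q_C/T_C = 0.9225 kJ/K.
ΔS_univ = −Q_H/T_H + Q_C/T_C = 0.367 kJ/K (> 0, since η = 0.375 < η_Carnot = 0.623).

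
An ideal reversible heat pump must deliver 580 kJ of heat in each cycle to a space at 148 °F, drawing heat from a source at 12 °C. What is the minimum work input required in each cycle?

T_H = 148 °F → (148 − 32) × 5/9 = 64.44 °C = 337.59 K.
T_C = 12 °C → 12 + 273.15 = 285.15 K.
COP_HP = T_H/(T_H − T_C) = 337.59/52.44 = 6.4372.
W = Q_H/COP_HP = 580/6.4372 = 90.1 kJ.

W_in ≈ 90.1 kJ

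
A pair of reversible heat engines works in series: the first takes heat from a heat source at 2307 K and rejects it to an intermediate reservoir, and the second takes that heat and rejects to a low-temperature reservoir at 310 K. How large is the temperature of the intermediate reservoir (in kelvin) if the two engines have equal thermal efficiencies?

Equal efficiencies require 1 − T_m/T_H = 1 − T_C/T_m, i.e. T_m/T_H = T_C/T_m, so T_m = √(T_H·T_C) = √(2307.00 × 310.00) = 845.7 K.

T_m ≈ 845.7 K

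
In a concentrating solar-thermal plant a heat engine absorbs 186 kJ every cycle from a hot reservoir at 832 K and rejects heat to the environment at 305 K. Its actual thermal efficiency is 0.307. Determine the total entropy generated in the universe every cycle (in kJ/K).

W = η·Q_H = 0.307 × 186 = 57.10 kJ, so Q_C = Q_H − W = 128.9 kJ.
The hot reservoir loses entropy Q_H/T_H = 186/832.00 = 0.2236 kJ/K; the cold reservoir gains Q_C/T_C = 128.9/305.00 = 0.4226 kJ/K.
ΔS_univ = −Q_H/T_H + Q_C/T_C = 0.199 kJ/K (> 0, since η = 0.307 < η_Carnot = 0.633).

ΔS_univ ≈ 0.199 kJ/K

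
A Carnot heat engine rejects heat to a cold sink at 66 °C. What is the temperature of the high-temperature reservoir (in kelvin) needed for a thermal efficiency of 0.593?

T_H ≈ 833 K

T_C = 66 °C → 66 + 273.15 = 339.15 K.
From η = 1 − T_C/T_H, solving for T_H gives T_H = T_C/(1 − η) = 339.15/(1 − 0.593) = 833 K.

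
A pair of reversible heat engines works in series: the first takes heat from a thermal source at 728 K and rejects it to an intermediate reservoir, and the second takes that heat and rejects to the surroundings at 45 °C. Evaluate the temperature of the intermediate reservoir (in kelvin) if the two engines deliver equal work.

T_C = 45 °C → 45 + 273.15 = 318.15 K.
For reversible stages Q_m = Q_H·(T_m/T_H). Setting W₁ = Q_H(1 − T_m/T_H) equal to W₂ = Q_m(1 − T_C/T_m) = Q_H·(T_m − T_C)/T_H gives T_H − T_m = T_m − T_C, so T_m = (T_H + T_C)/2 = (728.00 + 318.15)/2 = 523 K.

T_m ≈ 523 K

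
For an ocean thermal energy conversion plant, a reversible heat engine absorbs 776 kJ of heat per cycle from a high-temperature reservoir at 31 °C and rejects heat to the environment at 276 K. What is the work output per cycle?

W ≈ 71.82 kJ

T_H = 31 °C → 31 + 273.15 = 304.15 K.
Since the cycle is reversible, η = 1 − T_C/T_H = 1 − 276.00/304.15 = 0.0926.
W = η·Q_H = 0.0926 × 776 = 71.82 kJ.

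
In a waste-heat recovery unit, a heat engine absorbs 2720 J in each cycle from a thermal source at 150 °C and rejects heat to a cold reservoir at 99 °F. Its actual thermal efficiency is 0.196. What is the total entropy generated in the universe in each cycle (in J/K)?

ΔS_univ ≈ 0.618 J/K

T_H = 150 °C → 150 + 273.15 = 423.15 K.
T_C = 99 °F → (99 − 32) × 5/9 = 37.22 °C = 310.37 K.
W = η·Q_H = 0.196 × 2720 = 533.1 J, so Q_C = Q_H − W = 2187 J.
The hot reservoir loses entropy Q_H/T_H = 2720/423.15 = 6.428 J/K; the cold reservoir gains Q_C/T_C = 2187/310.37 = 7.046 J/K.
ΔS_univ = −Q_H/T_H + Q_C/T_C = 0.618 J/K (> 0, since η = 0.196 < η_Carnot = 0.267).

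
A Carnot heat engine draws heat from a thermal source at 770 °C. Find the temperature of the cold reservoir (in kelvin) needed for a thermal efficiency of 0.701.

T_C ≈ 312 K

T_H = 770 °C → 770 + 273.15 = 1043.15 K.
From η = 1 − T_C/T_H, T_C = T_H·(1 − η) = 1043.15 × (1 − 0.701) = 312 K.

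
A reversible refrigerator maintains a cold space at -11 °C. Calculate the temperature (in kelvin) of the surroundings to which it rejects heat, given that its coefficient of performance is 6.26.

T_H ≈ 304.0 K

T_C = -11 °C → -11 + 273.15 = 262.15 K.
COP_R = T_C/(T_H − T_C) ⇒ T_H = T_C·(1 + 1/COP_R) = 262.15 × (1 + 1/6.26) = 304.0 K.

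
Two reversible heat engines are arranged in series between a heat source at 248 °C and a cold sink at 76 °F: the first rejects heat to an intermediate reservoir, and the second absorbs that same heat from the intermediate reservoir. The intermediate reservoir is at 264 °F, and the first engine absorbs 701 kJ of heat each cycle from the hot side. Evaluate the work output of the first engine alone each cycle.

W₁ ≈ 160.2 kJ

T_H = 248 °C → 248 + 273.15 = 521.15 K.
T_C = 76 °F → (76 − 32) × 5/9 = 24.44 °C = 297.59 K.
T_m = 264 °F → (264 − 32) × 5/9 = 128.89 °C = 402.04 K.
First-stage efficiency η₁ = 1 − T_m/T_H = 1 − 402.04/521.15 = 0.2286.
W₁ = η₁·Q_H = 0.2286 × 701 = 160.2 kJ.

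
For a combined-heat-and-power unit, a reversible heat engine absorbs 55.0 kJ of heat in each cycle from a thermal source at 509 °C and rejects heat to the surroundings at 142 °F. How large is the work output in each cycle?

W ≈ 31.50 kJ

T_H = 509 °C → 509 + 273.15 = 782.15 K.
T_C = 142 °F → (142 − 32) × 5/9 = 61.11 °C = 334.26 K.
The Carnot efficiency is η = 1 − T_C/T_H = 1 − 334.26/782.15 = 0.5726.
W = η·Q_H = 0.5726 × 55.0 = 31.50 kJ.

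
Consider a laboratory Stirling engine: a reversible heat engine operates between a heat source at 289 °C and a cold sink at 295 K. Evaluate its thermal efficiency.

η ≈ 0.475

T_H = 289 °C → 289 + 273.15 = 562.15 K.
Carnot efficiency: η = 1 − T_C/T_H = 1 − 295.00/562.15 = 0.475.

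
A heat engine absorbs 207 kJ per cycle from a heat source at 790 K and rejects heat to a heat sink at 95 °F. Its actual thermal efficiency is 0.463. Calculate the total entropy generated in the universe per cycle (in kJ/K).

T_C = 95 °F → (95 − 32) × 5/9 = 35.00 °C = 308.15 K.
W = η·Q_H = 0.463 × 207 = 95.84 kJ, so Q_C = Q_H − W = 111.2 kJ.
Reservoir entropy changes: ΔS_H = −Q_H/T_H = −207/790.00 = -0.2620 kJ/K and ΔS_C = +Q_C/T_C = 111.2/308.15 = 0.3607 kJ/K.
ΔS_univ = −Q_H/T_H + Q_C/T_C = 0.0987 kJ/K (> 0, since η = 0.463 < η_Carnot = 0.610).

ΔS_univ ≈ 0.0987 kJ/K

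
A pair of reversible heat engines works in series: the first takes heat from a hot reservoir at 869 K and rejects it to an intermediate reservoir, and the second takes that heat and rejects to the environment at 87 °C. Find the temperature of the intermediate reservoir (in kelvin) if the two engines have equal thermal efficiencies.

T_m ≈ 559.4 K

T_C = 87 °C → 87 + 273.15 = 360.15 K.
Equal efficiencies require 1 − T_m/T_H = 1 − T_C/T_m, i.e. T_m/T_H = T_C/T_m, so T_m = √(T_H·T_C) = √(869.00 × 360.15) = 559.4 K.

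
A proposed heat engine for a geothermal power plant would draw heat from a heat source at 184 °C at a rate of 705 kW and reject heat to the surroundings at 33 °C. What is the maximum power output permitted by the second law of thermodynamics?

Ẇ_max ≈ 233 kW

T_H = 184 °C → 184 + 273.15 = 457.15 K.
T_C = 33 °C → 33 + 273.15 = 306.15 K.
The second-law ceiling is the Carnot efficiency, η_max = 1 − T_C/T_H = 1 − 306.15/457.15 = 0.3303.
W_max = η_max · Q_H = 0.3303 × 705 = 233 kW.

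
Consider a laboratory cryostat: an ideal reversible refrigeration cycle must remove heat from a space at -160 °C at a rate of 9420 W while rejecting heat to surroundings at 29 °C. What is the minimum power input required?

T_H = 29 °C → 29 + 273.15 = 302.15 K.
T_C = -160 °C → -160 + 273.15 = 113.15 K.
Carnot COP: COP_R = T_C/(T_H − T_C) = 113.15/189.00 = 0.5987.
W = Q_C/COP_R = 9420/0.5987 = 15700 W.

Ẇ_in ≈ 15700 W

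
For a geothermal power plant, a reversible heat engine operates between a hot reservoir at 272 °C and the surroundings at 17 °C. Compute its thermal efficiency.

η ≈ 0.468

T_H = 272 °C → 272 + 273.15 = 545.15 K.
T_C = 17 °C → 17 + 273.15 = 290.15 K.
Since the cycle is reversible, η = 1 − T_C/T_H = 1 − 290.15/545.15 = 0.468.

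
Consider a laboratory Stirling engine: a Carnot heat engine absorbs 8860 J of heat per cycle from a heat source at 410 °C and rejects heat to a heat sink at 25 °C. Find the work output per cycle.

W ≈ 4993 J

T_H = 410 °C → 410 + 273.15 = 683.15 K.
T_C = 25 °C → 25 + 273.15 = 298.15 K.
Carnot efficiency: η = 1 − T_C/T_H = 1 − 298.15/683.15 = 0.5636.
W = η·Q_H = 0.5636 × 8860 = 4993 J.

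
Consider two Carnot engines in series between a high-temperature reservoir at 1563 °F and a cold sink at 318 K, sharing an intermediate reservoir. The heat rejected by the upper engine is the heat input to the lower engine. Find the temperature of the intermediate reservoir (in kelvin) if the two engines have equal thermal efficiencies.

T_H = 1563 °F → (1563 − 32) × 5/9 = 850.56 °C = 1123.71 K.
Equal efficiencies require 1 − T_m/T_H = 1 − T_C/T_m, i.e. T_m/T_H = T_C/T_m, so T_m = √(T_H·T_C) = √(1123.71 × 318.00) = 598 K.

T_m ≈ 598 K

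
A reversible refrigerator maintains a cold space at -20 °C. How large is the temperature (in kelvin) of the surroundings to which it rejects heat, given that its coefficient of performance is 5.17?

T_H ≈ 302.1 K

T_C = -20 °C → -20 + 273.15 = 253.15 K.
COP_R = T_C/(T_H − T_C) ⇒ T_H = T_C·(1 + 1/COP_R) = 253.15 × (1 + 1/5.17) = 302.1 K.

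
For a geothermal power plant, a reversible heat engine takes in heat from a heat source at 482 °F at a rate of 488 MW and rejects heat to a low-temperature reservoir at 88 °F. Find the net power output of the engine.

T_H = 482 °F → (482 − 32) × 5/9 = 250.00 °C = 523.15 K.
T_C = 88 °F → (88 − 32) × 5/9 = 31.11 °C = 304.26 K.
Since the cycle is reversible, η = 1 − T_C/T_H = 1 − 304.26/523.15 = 0.4184.
W = η·Q_H = 0.4184 × 488 = 204.2 MW.

Ẇ ≈ 204.2 MW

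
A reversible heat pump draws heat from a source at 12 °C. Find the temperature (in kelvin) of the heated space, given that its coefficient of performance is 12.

T_C = 12 °C → 12 + 273.15 = 285.15 K.
COP_HP = T_H/(T_H − T_C) ⇒ T_H = T_C·COP_HP/(COP_HP − 1) = 285.15 × 12/(12 − 1) = 311.1 K.

T_H ≈ 311.1 K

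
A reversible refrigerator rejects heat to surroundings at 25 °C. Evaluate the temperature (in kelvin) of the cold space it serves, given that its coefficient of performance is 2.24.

T_C ≈ 206.1 K

T_H = 25 °C → 25 + 273.15 = 298.15 K.
COP_R = T_C/(T_H − T_C) ⇒ T_C = T_H·COP_R/(1 + COP_R) = 298.15 × 2.24/(1 + 2.24) = 206.1 K.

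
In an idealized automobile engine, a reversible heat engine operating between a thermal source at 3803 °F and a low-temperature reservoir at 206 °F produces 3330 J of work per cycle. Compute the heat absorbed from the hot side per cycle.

T_H = 3803 °F → (3803 − 32) × 5/9 = 2095.00 °C = 2368.15 K.
T_C = 206 °F → (206 − 32) × 5/9 = 96.67 °C = 369.82 K.
η_rev = 1 − T_C/T_H = 1 − 369.82/2368.15 = 0.8438.
Q_H = W/η = 3330/0.8438 = 3950 J.

Q_H ≈ 3950 J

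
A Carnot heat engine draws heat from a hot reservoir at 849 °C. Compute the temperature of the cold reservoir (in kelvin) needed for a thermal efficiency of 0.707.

T_C ≈ 329 K

T_H = 849 °C → 849 + 273.15 = 1122.15 K.
From η = 1 − T_C/T_H, T_C = T_H·(1 − η) = 1122.15 × (1 − 0.707) = 329 K.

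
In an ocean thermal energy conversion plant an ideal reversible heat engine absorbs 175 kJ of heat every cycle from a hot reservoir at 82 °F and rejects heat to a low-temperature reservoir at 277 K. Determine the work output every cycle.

W ≈ 13.9 kJ

T_H = 82 °F → (82 − 32) × 5/9 = 27.78 °C = 300.93 K.
Carnot efficiency: η = 1 − T_C/T_H = 1 − 277.00/300.93 = 0.0795.
W = η·Q_H = 0.0795 × 175 = 13.9 kJ.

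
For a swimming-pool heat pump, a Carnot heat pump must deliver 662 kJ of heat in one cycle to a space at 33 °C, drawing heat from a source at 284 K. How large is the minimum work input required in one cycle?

T_H = 33 °C → 33 + 273.15 = 306.15 K.
The Carnot heat-pump COP is COP_HP = T_H/(T_H − T_C) = 306.15/22.15 = 13.8217.
W = Q_H/COP_HP = 662/13.8217 = 47.9 kJ.

W_in ≈ 47.9 kJ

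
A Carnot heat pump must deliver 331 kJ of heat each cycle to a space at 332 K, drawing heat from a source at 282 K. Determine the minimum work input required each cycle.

For a reversible heat pump, COP_HP = T_H/(T_H − T_C) = 332.00/50.00 = 6.6400.
W = Q_H/COP_HP = 331/6.6400 = 49.85 kJ.

W_in ≈ 49.85 kJ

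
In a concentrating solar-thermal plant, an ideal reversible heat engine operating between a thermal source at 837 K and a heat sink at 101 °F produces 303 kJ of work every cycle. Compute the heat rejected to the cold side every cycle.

T_C = 101 °F → (101 − 32) × 5/9 = 38.33 °C = 311.48 K.
η_rev = 1 − T_C/T_H = 1 − 311.48/837.00 = 0.6279.
Since Q_C/Q_H = T_C/T_H and Q_H = W/η, Q_C = W·T_C/(T_H − T_C) = 303 × 311.48/525.52 = 180 kJ.

Q_C ≈ 180 kJ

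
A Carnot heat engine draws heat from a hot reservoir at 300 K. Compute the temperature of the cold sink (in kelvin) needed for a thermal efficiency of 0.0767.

T_C ≈ 277 K

From η = 1 − T_C/T_H, T_C = T_H·(1 − η) = 300.00 × (1 − 0.0767) = 277 K.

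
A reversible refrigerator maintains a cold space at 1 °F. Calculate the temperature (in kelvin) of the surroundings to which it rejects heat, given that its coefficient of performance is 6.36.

T_H ≈ 296 K

T_C = 1 °F → (1 − 32) × 5/9 = -17.22 °C = 255.93 K.
COP_R = T_C/(T_H − T_C) ⇒ T_H = T_C·(1 + 1/COP_R) = 255.93 × (1 + 1/6.36) = 296 K.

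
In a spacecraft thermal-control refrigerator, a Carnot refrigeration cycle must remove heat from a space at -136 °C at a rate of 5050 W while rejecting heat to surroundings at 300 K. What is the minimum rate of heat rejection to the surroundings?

T_C = -136 °C → -136 + 273.15 = 137.15 K.
For a reversible cycle Q_H/Q_C = T_H/T_C, so Q_H = Q_C·T_H/T_C = 5050 × 300.00/137.15 = 11050 W.

Q̇_H ≈ 11050 W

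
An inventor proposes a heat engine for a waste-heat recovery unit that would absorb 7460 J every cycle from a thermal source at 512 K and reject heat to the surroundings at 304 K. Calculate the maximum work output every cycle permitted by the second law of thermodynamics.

W_max ≈ 3030 J

No engine can exceed the Carnot limit: η_max = 1 − T_C/T_H = 1 − 304.00/512.00 = 0.4062.
W_max = η_max · Q_H = 0.4062 × 7460 = 3030 J.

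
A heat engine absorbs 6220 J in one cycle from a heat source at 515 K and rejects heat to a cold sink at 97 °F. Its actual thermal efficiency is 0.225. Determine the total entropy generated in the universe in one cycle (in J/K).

T_C = 97 °F → (97 − 32) × 5/9 = 36.11 °C = 309.26 K.
W = η·Q_H = 0.225 × 6220 = 1400 J, so Q_C = Q_H − W = 4820 J.
Entropy balance on the reservoirs: −Q_H/T_H = -12.08 J/K, +Q_C/T_C = 15.59 J/K.
ΔS_univ = −Q_H/T_H + Q_C/T_C = 3.51 J/K (> 0, since η = 0.225 < η_Carnot = 0.399).

ΔS_univ ≈ 3.51 J/K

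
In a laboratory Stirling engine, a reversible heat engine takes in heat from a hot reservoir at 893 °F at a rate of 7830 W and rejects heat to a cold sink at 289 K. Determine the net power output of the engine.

T_H = 893 °F → (893 − 32) × 5/9 = 478.33 °C = 751.48 K.
Since the cycle is reversible, η = 1 − T_C/T_H = 1 − 289.00/751.48 = 0.6154.
W = η·Q_H = 0.6154 × 7830 = 4819 W.

Ẇ ≈ 4819 W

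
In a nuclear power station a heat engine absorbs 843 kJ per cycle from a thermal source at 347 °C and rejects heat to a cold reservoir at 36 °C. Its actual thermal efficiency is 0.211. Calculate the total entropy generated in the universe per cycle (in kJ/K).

ΔS_univ ≈ 0.792 kJ/K

T_H = 347 °C → 347 + 273.15 = 620.15 K.
T_C = 36 °C → 36 + 273.15 = 309.15 K.
W = η·Q_H = 0.211 × 843 = 177.9 kJ, so Q_C = Q_H − W = 665.1 kJ.
The hot reservoir loses entropy Q_H/T_H = 843/620.15 = 1.359 kJ/K; the cold reservoir gains Q_C/T_C = 665.1/309.15 = 2.151 kJ/K.
ΔS_univ = −Q_H/T_H + Q_C/T_C = 0.792 kJ/K (> 0, since η = 0.211 < η_Carnot = 0.501).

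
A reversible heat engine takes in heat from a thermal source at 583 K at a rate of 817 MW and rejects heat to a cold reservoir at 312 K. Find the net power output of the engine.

Ẇ ≈ 380 MW

η_rev = 1 − T_C/T_H = 1 − 312.00/583.00 = 0.4648.
W = η·Q_H = 0.4648 × 817 = 380 MW.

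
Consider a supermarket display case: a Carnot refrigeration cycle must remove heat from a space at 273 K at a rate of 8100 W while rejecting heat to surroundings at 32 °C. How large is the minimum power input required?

T_H = 32 °C → 32 + 273.15 = 305.15 K.
Carnot COP: COP_R = T_C/(T_H − T_C) = 273.00/32.15 = 8.4914.
W = Q_C/COP_R = 8100/8.4914 = 954 W.

Ẇ_in ≈ 954 W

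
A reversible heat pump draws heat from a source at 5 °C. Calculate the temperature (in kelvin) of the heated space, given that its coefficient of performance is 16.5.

T_H ≈ 296.1 K

T_C = 5 °C → 5 + 273.15 = 278.15 K.
COP_HP = T_H/(T_H − T_C) ⇒ T_H = T_C·COP_HP/(COP_HP − 1) = 278.15 × 16.5/(16.5 − 1) = 296.1 K.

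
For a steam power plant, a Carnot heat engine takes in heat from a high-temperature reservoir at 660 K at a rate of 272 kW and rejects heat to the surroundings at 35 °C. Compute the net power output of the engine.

Ẇ ≈ 145 kW

T_C = 35 °C → 35 + 273.15 = 308.15 K.
The Carnot efficiency is η = 1 − T_C/T_H = 1 − 308.15/660.00 = 0.5331.
W = η·Q_H = 0.5331 × 272 = 145 kW.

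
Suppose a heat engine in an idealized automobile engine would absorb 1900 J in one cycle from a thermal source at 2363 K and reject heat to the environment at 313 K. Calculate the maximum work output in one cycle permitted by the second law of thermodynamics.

W_max ≈ 1650 J

The upper bound on efficiency is η_max = 1 − T_C/T_H = 1 − 313.00/2363.00 = 0.8675.
W_max = η_max · Q_H = 0.8675 × 1900 = 1650 J.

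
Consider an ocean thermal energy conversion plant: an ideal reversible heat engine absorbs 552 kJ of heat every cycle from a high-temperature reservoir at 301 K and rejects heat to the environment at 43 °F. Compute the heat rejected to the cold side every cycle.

T_C = 43 °F → (43 − 32) × 5/9 = 6.11 °C = 279.26 K.
Since the cycle is reversible, η = 1 − T_C/T_H = 1 − 279.26/301.00 = 0.0722.
For a reversible cycle Q_C/Q_H = T_C/T_H, so Q_C = 552 × 279.26/301.00 = 512 kJ.

Q_C ≈ 512 kJ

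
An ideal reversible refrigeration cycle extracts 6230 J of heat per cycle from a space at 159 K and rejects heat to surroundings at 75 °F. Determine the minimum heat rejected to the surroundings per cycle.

Q_H ≈ 11640 J

T_H = 75 °F → (75 − 32) × 5/9 = 23.89 °C = 297.04 K.
For a reversible cycle Q_H/Q_C = T_H/T_C, so Q_H = Q_C·T_H/T_C = 6230 × 297.04/159.00 = 11640 J.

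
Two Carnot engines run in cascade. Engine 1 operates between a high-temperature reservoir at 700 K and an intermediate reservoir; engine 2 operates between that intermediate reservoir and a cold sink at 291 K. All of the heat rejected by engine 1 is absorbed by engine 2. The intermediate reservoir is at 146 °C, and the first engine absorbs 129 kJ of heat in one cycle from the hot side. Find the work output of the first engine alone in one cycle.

W₁ ≈ 51.8 kJ

T_m = 146 °C → 146 + 273.15 = 419.15 K.
First-stage efficiency η₁ = 1 − T_m/T_H = 1 − 419.15/700.00 = 0.4012.
W₁ = η₁·Q_H = 0.4012 × 129 = 51.8 kJ.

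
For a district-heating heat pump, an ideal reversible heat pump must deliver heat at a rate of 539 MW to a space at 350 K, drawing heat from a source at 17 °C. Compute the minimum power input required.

T_C = 17 °C → 17 + 273.15 = 290.15 K.
COP_HP = T_H/(T_H − T_C) = 350.00/59.85 = 5.8480.
W = Q_H/COP_HP = 539/5.8480 = 92.2 MW.

Ẇ_in ≈ 92.2 MW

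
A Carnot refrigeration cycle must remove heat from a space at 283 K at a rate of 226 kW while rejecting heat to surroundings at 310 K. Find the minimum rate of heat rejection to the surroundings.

Q̇_H ≈ 248 kW

For a reversible cycle Q_H/Q_C = T_H/T_C, so Q_H = Q_C·T_H/T_C = 226 × 310.00/283.00 = 248 kW.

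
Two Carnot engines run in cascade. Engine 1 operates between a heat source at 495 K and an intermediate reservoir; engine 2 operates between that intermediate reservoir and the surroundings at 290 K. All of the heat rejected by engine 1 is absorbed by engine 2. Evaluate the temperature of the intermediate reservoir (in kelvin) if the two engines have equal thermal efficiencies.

T_m ≈ 379 K

Equal efficiencies require 1 − T_m/T_H = 1 − T_C/T_m, i.e. T_m/T_H = T_C/T_m, so T_m = √(T_H·T_C) = √(495.00 × 290.00) = 379 K.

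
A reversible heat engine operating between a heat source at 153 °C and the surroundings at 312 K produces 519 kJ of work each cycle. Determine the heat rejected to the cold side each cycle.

T_H = 153 °C → 153 + 273.15 = 426.15 K.
Carnot efficiency: η = 1 − T_C/T_H = 1 − 312.00/426.15 = 0.2679.
Since Q_C/Q_H = T_C/T_H and Q_H = W/η, Q_C = W·T_C/(T_H − T_C) = 519 × 312.00/114.15 = 1420 kJ.

Q_C ≈ 1420 kJ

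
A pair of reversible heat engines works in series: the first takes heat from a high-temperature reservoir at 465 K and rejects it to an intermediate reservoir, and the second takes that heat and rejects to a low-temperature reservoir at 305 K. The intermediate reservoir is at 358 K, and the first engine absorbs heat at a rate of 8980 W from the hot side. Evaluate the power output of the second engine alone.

Ẇ₂ ≈ 1024 W

Heat entering the second stage: Q_m = Q_H·(T_m/T_H) = 8980 × 358.00/465.00 = 6914 W.
Second-stage efficiency η₂ = 1 − T_C/T_m = 1 − 305.00/358.00 = 0.1480, so W₂ = η₂·Q_m = 1024 W.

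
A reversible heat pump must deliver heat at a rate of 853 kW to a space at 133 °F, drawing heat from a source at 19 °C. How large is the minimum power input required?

Ẇ_in ≈ 96.1 kW

T_H = 133 °F → (133 − 32) × 5/9 = 56.11 °C = 329.26 K.
T_C = 19 °C → 19 + 273.15 = 292.15 K.
The Carnot heat-pump COP is COP_HP = T_H/(T_H − T_C) = 329.26/37.11 = 8.8723.
W = Q_H/COP_HP = 853/8.8723 = 96.1 kW.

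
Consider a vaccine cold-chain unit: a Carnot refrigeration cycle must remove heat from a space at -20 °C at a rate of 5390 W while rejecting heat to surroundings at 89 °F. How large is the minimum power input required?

T_H = 89 °F → (89 − 32) × 5/9 = 31.67 °C = 304.82 K.
T_C = -20 °C → -20 + 273.15 = 253.15 K.
The reversible coefficient of performance is COP_R = T_C/(T_H − T_C) = 253.15/51.67 = 4.8997.
W = Q_C/COP_R = 5390/4.8997 = 1100 W.

Ẇ_in ≈ 1100 W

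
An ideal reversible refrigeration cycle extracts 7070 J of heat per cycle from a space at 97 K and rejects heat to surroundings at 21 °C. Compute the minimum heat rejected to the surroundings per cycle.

T_H = 21 °C → 21 + 273.15 = 294.15 K.
For a reversible cycle Q_H/Q_C = T_H/T_C, so Q_H = Q_C·T_H/T_C = 7070 × 294.15/97.00 = 21440 J.

Q_H ≈ 21440 J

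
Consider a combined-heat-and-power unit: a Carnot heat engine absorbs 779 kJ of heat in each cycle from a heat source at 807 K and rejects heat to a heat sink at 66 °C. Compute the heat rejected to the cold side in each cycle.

Q_C ≈ 327 kJ

T_C = 66 °C → 66 + 273.15 = 339.15 K.
For a reversible engine, η = 1 − T_C/T_H = 1 − 339.15/807.00 = 0.5797.
For a reversible cycle Q_C/Q_H = T_C/T_H, so Q_C = 779 × 339.15/807.00 = 327 kJ.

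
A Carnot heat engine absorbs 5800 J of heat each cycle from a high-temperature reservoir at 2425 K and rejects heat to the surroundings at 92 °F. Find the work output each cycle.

W ≈ 5070 J

T_C = 92 °F → (92 − 32) × 5/9 = 33.33 °C = 306.48 K.
η_rev = 1 − T_C/T_H = 1 − 306.48/2425.00 = 0.8736.
W = η·Q_H = 0.8736 × 5800 = 5070 J.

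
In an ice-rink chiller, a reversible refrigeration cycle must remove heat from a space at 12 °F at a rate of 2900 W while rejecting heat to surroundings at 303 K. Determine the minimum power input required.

T_C = 12 °F → (12 − 32) × 5/9 = -11.11 °C = 262.04 K.
For a reversible refrigerator, COP_R = T_C/(T_H − T_C) = 262.04/40.96 = 6.3973.
W = Q_C/COP_R = 2900/6.3973 = 453.3 W.

Ẇ_in ≈ 453.3 W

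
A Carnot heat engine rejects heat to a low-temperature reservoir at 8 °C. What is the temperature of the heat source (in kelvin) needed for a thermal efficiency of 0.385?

T_C = 8 °C → 8 + 273.15 = 281.15 K.
From η = 1 − T_C/T_H, solving for T_H gives T_H = T_C/(1 − η) = 281.15/(1 − 0.385) = 457 K.

T_H ≈ 457 K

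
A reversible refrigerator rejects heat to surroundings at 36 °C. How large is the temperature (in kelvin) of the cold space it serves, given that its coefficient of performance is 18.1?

T_C ≈ 293 K

T_H = 36 °C → 36 + 273.15 = 309.15 K.
COP_R = T_C/(T_H − T_C) ⇒ T_C = T_H·COP_R/(1 + COP_R) = 309.15 × 18.1/(1 + 18.1) = 293 K.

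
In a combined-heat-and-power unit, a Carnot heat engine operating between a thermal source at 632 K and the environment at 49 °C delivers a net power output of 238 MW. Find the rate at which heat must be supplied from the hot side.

T_C = 49 °C → 49 + 273.15 = 322.15 K.
η_rev = 1 − T_C/T_H = 1 − 322.15/632.00 = 0.4903.
Q_H = W/η = 238/0.4903 = 485 MW.

Q̇_H ≈ 485 MW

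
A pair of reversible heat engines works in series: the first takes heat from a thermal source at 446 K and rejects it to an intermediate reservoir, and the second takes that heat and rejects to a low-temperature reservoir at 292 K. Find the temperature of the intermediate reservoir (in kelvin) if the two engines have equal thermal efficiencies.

T_m ≈ 361 K

Equal efficiencies require 1 − T_m/T_H = 1 − T_C/T_m, i.e. T_m/T_H = T_C/T_m, so T_m = √(T_H·T_C) = √(446.00 × 292.00) = 361 K.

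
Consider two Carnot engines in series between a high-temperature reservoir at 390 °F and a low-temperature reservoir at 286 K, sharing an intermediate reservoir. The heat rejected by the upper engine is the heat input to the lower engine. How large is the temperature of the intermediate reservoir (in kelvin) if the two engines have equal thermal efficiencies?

T_H = 390 °F → (390 − 32) × 5/9 = 198.89 °C = 472.04 K.
Equal efficiencies require 1 − T_m/T_H = 1 − T_C/T_m, i.e. T_m/T_H = T_C/T_m, so T_m = √(T_H·T_C) = √(472.04 × 286.00) = 367 K.

T_m ≈ 367 K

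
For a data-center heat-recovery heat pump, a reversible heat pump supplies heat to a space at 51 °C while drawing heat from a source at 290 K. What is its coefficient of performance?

COP_HP ≈ 9.49

T_H = 51 °C → 51 + 273.15 = 324.15 K.
For a reversible heat pump, COP_HP = T_H/(T_H − T_C) = 324.15/(324.15 − 290.00) = 9.49.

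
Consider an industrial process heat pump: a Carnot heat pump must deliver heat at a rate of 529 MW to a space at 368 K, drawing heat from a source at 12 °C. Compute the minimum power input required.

T_C = 12 °C → 12 + 273.15 = 285.15 K.
Reversible heating COP: COP_HP = T_H/(T_H − T_C) = 368.00/82.85 = 4.4418.
W = Q_H/COP_HP = 529/4.4418 = 119.1 MW.

Ẇ_in ≈ 119.1 MW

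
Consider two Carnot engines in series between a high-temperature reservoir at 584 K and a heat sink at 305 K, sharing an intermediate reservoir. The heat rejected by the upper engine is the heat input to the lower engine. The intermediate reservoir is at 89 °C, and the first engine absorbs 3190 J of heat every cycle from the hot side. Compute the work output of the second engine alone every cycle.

W₂ ≈ 312 J

T_m = 89 °C → 89 + 273.15 = 362.15 K.
Heat entering the second stage: Q_m = Q_H·(T_m/T_H) = 3190 × 362.15/584.00 = 1980 J.
Second-stage efficiency η₂ = 1 − T_C/T_m = 1 − 305.00/362.15 = 0.1578, so W₂ = η₂·Q_m = 312 J.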